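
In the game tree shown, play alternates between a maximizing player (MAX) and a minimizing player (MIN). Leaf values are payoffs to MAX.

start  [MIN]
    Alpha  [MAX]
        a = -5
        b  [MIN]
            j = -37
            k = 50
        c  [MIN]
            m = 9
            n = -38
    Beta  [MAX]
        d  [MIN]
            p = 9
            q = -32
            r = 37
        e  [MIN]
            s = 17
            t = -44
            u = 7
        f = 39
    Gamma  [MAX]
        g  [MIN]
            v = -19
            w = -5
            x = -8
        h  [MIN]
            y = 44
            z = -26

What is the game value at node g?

-19

g (MIN): min(-19, -5, -8) = -19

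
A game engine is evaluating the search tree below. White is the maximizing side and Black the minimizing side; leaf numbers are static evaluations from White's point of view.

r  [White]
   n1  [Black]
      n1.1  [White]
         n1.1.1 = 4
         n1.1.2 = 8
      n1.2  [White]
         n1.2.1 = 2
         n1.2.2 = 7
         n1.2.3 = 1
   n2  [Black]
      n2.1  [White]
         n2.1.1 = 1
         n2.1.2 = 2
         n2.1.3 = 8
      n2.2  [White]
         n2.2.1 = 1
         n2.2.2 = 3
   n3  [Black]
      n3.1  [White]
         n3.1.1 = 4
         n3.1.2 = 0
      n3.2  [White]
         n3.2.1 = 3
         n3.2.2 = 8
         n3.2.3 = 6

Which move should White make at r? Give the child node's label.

n1

n1.1 (White): max(4, 8) = 8
n1.2 (White): max(2, 7, 1) = 7
n1 (Black): min(8, 7) = 7
n2.1 (White): max(1, 2, 8) = 8
n2.2 (White): max(1, 3) = 3
n2 (Black): min(8, 3) = 3
n3.1 (White): max(4, 0) = 4
n3.2 (White): max(3, 8, 6) = 8
n3 (Black): min(4, 8) = 4
r (White): max(7, 3, 4) = 7
White at r wants the highest of {n1=7, n2=3, n3=4}, so chooses n1.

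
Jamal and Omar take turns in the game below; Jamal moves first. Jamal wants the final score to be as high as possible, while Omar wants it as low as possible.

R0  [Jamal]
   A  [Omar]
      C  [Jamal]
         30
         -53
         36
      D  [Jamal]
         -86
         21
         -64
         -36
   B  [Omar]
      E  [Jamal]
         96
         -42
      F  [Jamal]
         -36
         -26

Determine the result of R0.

21

C (Jamal): max(30, -53, 36) = 36
D (Jamal): max(-86, 21, -64, -36) = 21
A (Omar): min(36, 21) = 21
E (Jamal): max(96, -42) = 96
F (Jamal): max(-36, -26) = -26
B (Omar): min(96, -26) = -26
R0 (Jamal): max(21, -26) = 21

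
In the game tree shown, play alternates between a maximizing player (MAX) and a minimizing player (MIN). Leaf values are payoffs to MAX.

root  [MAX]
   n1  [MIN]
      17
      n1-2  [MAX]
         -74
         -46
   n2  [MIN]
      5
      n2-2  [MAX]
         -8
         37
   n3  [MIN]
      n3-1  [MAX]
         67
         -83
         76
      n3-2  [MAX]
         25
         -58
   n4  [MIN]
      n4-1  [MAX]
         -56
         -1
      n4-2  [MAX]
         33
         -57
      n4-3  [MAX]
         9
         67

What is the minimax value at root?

25

n1-2 (MAX): max(-74, -46) = -46
n1 (MIN): min(17, -46) = -46
n2-2 (MAX): max(-8, 37) = 37
n2 (MIN): min(5, 37) = 5
n3-1 (MAX): max(67, -83, 76) = 76
n3-2 (MAX): max(25, -58) = 25
n3 (MIN): min(76, 25) = 25
n4-1 (MAX): max(-56, -1) = -1
n4-2 (MAX): max(33, -57) = 33
n4-3 (MAX): max(9, 67) = 67
n4 (MIN): min(-1, 33, 67) = -1
root (MAX): max(-46, 5, 25, -1) = 25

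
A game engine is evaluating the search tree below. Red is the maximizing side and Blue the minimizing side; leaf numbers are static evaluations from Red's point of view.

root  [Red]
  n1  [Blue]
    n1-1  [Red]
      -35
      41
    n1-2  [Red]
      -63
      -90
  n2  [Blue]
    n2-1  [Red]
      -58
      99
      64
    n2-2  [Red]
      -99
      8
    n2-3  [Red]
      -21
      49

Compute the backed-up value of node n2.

8

n2-1 (Red): max(-58, 99, 64) = 99
n2-2 (Red): max(-99, 8) = 8
n2-3 (Red): max(-21, 49) = 49
n2 (Blue): min(99, 8, 49) = 8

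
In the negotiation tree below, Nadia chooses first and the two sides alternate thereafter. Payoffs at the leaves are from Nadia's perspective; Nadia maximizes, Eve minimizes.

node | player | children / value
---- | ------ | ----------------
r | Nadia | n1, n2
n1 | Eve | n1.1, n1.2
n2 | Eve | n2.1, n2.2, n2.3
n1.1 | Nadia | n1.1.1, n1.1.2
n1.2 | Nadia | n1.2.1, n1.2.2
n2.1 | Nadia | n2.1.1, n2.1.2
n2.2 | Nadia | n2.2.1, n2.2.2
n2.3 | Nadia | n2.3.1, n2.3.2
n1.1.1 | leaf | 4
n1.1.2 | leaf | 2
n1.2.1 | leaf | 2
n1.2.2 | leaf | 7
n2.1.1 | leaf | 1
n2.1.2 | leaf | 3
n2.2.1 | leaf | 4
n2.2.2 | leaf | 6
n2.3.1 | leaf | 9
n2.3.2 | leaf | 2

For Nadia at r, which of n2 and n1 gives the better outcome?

n2.1 (Nadia): max(1, 3) = 3
n2.2 (Nadia): max(4, 6) = 6
n2.3 (Nadia): max(9, 2) = 9
n2 (Eve): min(3, 6, 9) = 3
n1.1 (Nadia): max(4, 2) = 4
n1.2 (Nadia): max(2, 7) = 7
n1 (Eve): min(4, 7) = 4
Nadia prefers the higher value; n2=3, n1=4. n1 is better since 4 > 3.

n1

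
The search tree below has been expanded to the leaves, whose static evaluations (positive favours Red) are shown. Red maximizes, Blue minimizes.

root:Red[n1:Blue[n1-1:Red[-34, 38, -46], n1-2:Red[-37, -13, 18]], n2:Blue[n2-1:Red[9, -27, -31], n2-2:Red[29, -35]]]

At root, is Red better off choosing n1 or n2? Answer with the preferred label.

n1-1 (Red): max(-34, 38, -46) = 38
n1-2 (Red): max(-37, -13, 18) = 18
n1 (Blue): min(38, 18) = 18
n2-1 (Red): max(9, -27, -31) = 9
n2-2 (Red): max(29, -35) = 29
n2 (Blue): min(9, 29) = 9
Red prefers the higher value; n1=18, n2=9. n1 is better since 18 > 9.

n1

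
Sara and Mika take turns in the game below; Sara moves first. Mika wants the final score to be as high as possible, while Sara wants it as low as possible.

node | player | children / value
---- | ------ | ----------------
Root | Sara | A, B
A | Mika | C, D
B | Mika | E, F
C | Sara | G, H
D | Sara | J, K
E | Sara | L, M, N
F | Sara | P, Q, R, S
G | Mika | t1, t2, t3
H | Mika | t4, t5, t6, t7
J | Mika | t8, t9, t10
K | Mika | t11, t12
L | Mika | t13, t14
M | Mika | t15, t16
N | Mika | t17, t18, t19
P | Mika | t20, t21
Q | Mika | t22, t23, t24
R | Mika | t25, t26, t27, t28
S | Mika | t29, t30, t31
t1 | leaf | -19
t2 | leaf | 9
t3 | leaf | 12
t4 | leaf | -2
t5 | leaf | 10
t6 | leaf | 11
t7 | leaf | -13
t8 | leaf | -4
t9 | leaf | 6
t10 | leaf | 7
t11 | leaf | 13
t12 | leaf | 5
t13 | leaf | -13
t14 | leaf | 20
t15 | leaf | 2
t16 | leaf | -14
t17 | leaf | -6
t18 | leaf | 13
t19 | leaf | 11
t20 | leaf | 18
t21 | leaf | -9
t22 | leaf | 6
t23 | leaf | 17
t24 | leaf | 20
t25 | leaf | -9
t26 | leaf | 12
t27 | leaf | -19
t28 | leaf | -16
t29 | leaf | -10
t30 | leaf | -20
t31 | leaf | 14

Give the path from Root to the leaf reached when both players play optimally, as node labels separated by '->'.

G (Mika): max(-19, 9, 12) = 12
H (Mika): max(-2, 10, 11, -13) = 11
C (Sara): min(12, 11) = 11
J (Mika): max(-4, 6, 7) = 7
K (Mika): max(13, 5) = 13
D (Sara): min(7, 13) = 7
A (Mika): max(11, 7) = 11
L (Mika): max(-13, 20) = 20
M (Mika): max(2, -14) = 2
N (Mika): max(-6, 13, 11) = 13
E (Sara): min(20, 2, 13) = 2
P (Mika): max(18, -9) = 18
Q (Mika): max(6, 17, 20) = 20
R (Mika): max(-9, 12, -19, -16) = 12
S (Mika): max(-10, -20, 14) = 14
F (Sara): min(18, 20, 12, 14) = 12
B (Mika): max(2, 12) = 12
Root (Sara): min(11, 12) = 11
At Root, Sara picks A (lowest: 11).
At A, Mika picks C (highest: 11).
At C, Sara picks H (lowest: 11).
At H, Mika picks t6 (highest: 11).
Terminal value 11.

Root -> A -> C -> H -> t6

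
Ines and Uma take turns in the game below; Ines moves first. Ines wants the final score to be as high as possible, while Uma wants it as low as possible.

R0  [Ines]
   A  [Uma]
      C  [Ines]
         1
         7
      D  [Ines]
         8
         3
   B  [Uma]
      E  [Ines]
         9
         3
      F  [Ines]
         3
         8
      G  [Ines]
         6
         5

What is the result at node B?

E (Ines): max(9, 3) = 9
F (Ines): max(3, 8) = 8
G (Ines): max(6, 5) = 6
B (Uma): min(9, 8, 6) = 6

6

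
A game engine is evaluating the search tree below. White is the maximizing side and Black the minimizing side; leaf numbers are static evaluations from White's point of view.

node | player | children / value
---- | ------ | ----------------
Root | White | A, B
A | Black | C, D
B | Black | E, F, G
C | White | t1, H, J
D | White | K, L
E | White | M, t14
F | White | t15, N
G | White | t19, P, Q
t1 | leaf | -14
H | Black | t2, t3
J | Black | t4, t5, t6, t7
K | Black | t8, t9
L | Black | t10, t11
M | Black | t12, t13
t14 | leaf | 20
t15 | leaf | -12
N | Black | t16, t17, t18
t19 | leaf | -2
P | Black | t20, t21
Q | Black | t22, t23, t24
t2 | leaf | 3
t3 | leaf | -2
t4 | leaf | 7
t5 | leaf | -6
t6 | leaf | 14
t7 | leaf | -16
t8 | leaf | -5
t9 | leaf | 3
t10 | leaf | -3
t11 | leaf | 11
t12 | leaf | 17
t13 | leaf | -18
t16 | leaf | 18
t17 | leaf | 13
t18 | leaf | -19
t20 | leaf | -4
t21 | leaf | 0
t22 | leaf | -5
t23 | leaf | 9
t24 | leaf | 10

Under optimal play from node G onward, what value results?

-2

P (Black): min(-4, 0) = -4
Q (Black): min(-5, 9, 10) = -5
G (White): max(-2, -4, -5) = -2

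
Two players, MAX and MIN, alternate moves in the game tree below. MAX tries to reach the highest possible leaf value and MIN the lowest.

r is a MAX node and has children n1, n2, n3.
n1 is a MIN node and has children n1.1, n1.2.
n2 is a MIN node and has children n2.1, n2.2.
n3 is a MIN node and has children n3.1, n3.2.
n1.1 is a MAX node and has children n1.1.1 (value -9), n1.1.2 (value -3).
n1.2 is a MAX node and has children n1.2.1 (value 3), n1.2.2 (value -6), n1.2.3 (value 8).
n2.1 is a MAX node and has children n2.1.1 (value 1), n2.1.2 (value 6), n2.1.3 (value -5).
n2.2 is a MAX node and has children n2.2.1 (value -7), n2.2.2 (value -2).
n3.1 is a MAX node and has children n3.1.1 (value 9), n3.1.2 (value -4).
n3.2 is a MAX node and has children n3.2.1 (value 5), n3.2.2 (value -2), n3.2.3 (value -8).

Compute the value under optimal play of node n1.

n1.1 (MAX): max(-9, -3) = -3
n1.2 (MAX): max(3, -6, 8) = 8
n1 (MIN): min(-3, 8) = -3

-3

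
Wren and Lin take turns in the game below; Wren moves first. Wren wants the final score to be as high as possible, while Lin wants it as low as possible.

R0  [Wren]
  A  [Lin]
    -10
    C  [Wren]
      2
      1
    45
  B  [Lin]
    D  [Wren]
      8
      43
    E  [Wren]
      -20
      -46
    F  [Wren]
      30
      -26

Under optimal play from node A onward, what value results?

C (Wren): max(2, 1) = 2
A (Lin): min(-10, 2, 45) = -10

-10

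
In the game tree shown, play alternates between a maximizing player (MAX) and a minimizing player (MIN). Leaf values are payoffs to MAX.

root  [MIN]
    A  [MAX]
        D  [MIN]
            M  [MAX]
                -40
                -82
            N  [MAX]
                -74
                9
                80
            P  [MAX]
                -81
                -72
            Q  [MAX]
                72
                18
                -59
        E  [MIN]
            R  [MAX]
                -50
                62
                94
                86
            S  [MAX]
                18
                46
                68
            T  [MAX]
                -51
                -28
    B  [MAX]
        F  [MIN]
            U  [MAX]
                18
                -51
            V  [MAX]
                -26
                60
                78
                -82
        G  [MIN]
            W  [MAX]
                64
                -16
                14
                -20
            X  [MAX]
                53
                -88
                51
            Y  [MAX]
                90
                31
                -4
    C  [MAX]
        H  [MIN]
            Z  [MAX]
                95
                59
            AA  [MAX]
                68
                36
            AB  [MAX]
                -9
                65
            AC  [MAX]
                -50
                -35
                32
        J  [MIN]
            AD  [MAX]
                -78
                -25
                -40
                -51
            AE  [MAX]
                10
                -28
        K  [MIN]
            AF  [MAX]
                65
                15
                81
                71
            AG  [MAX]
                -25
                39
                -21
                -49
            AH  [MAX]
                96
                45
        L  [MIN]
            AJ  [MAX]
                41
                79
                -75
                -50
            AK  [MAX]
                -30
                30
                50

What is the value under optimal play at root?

-28

M (MAX): max(-40, -82) = -40
N (MAX): max(-74, 9, 80) = 80
P (MAX): max(-81, -72) = -72
Q (MAX): max(72, 18, -59) = 72
D (MIN): min(-40, 80, -72, 72) = -72
R (MAX): max(-50, 62, 94, 86) = 94
S (MAX): max(18, 46, 68) = 68
T (MAX): max(-51, -28) = -28
E (MIN): min(94, 68, -28) = -28
A (MAX): max(-72, -28) = -28
U (MAX): max(18, -51) = 18
V (MAX): max(-26, 60, 78, -82) = 78
F (MIN): min(18, 78) = 18
W (MAX): max(64, -16, 14, -20) = 64
X (MAX): max(53, -88, 51) = 53
Y (MAX): max(90, 31, -4) = 90
G (MIN): min(64, 53, 90) = 53
B (MAX): max(18, 53) = 53
Z (MAX): max(95, 59) = 95
AA (MAX): max(68, 36) = 68
AB (MAX): max(-9, 65) = 65
AC (MAX): max(-50, -35, 32) = 32
H (MIN): min(95, 68, 65, 32) = 32
AD (MAX): max(-78, -25, -40, -51) = -25
AE (MAX): max(10, -28) = 10
J (MIN): min(-25, 10) = -25
AF (MAX): max(65, 15, 81, 71) = 81
AG (MAX): max(-25, 39, -21, -49) = 39
AH (MAX): max(96, 45) = 96
K (MIN): min(81, 39, 96) = 39
AJ (MAX): max(41, 79, -75, -50) = 79
AK (MAX): max(-30, 30, 50) = 50
L (MIN): min(79, 50) = 50
C (MAX): max(32, -25, 39, 50) = 50
root (MIN): min(-28, 53, 50) = -28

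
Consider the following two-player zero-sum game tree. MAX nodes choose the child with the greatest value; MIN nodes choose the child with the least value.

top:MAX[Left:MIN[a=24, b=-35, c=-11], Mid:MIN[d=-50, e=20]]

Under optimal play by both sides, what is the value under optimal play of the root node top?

-35

Left (MIN): min(24, -35, -11) = -35
Mid (MIN): min(-50, 20) = -50
top (MAX): max(-35, -50) = -35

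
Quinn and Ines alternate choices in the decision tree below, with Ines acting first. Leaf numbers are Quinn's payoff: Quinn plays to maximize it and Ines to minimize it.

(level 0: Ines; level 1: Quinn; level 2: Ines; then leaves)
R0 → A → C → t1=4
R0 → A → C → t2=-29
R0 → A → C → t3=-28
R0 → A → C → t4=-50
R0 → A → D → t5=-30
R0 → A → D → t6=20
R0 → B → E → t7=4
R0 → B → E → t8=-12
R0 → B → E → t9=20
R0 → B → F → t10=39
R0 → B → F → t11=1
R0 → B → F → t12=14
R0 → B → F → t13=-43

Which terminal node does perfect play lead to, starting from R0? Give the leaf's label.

t5

C (Ines): min(4, -29, -28, -50) = -50
D (Ines): min(-30, 20) = -30
A (Quinn): max(-50, -30) = -30
E (Ines): min(4, -12, 20) = -12
F (Ines): min(39, 1, 14, -43) = -43
B (Quinn): max(-12, -43) = -12
R0 (Ines): min(-30, -12) = -30
At R0, Ines picks A (lowest: -30).
At A, Quinn picks D (highest: -30).
At D, Ines picks t5 (lowest: -30).
Terminal value -30.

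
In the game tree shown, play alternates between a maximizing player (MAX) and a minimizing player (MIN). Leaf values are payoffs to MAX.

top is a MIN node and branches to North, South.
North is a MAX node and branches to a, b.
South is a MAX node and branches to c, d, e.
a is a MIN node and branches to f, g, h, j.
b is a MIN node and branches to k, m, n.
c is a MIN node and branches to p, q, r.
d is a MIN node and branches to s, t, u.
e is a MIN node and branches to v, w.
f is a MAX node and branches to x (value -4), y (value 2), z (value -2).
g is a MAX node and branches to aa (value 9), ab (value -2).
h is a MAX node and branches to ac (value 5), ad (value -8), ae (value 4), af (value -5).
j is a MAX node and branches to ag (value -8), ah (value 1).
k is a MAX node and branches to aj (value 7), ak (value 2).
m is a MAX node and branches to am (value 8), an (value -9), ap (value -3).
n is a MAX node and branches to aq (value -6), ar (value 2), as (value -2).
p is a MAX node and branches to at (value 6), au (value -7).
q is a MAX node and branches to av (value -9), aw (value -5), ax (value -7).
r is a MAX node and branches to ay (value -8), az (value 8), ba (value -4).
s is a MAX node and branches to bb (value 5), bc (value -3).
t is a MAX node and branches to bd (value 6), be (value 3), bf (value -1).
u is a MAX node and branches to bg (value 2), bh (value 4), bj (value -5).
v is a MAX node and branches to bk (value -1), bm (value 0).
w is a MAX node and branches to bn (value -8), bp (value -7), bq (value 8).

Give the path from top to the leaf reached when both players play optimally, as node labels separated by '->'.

top -> North -> b -> n -> ar

f (MAX): max(-4, 2, -2) = 2
g (MAX): max(9, -2) = 9
h (MAX): max(5, -8, 4, -5) = 5
j (MAX): max(-8, 1) = 1
a (MIN): min(2, 9, 5, 1) = 1
k (MAX): max(7, 2) = 7
m (MAX): max(8, -9, -3) = 8
n (MAX): max(-6, 2, -2) = 2
b (MIN): min(7, 8, 2) = 2
North (MAX): max(1, 2) = 2
p (MAX): max(6, -7) = 6
q (MAX): max(-9, -5, -7) = -5
r (MAX): max(-8, 8, -4) = 8
c (MIN): min(6, -5, 8) = -5
s (MAX): max(5, -3) = 5
t (MAX): max(6, 3, -1) = 6
u (MAX): max(2, 4, -5) = 4
d (MIN): min(5, 6, 4) = 4
v (MAX): max(-1, 0) = 0
w (MAX): max(-8, -7, 8) = 8
e (MIN): min(0, 8) = 0
South (MAX): max(-5, 4, 0) = 4
top (MIN): min(2, 4) = 2
At top, MIN picks North (lowest: 2).
At North, MAX picks b (highest: 2).
At b, MIN picks n (lowest: 2).
At n, MAX picks ar (highest: 2).
Terminal value 2.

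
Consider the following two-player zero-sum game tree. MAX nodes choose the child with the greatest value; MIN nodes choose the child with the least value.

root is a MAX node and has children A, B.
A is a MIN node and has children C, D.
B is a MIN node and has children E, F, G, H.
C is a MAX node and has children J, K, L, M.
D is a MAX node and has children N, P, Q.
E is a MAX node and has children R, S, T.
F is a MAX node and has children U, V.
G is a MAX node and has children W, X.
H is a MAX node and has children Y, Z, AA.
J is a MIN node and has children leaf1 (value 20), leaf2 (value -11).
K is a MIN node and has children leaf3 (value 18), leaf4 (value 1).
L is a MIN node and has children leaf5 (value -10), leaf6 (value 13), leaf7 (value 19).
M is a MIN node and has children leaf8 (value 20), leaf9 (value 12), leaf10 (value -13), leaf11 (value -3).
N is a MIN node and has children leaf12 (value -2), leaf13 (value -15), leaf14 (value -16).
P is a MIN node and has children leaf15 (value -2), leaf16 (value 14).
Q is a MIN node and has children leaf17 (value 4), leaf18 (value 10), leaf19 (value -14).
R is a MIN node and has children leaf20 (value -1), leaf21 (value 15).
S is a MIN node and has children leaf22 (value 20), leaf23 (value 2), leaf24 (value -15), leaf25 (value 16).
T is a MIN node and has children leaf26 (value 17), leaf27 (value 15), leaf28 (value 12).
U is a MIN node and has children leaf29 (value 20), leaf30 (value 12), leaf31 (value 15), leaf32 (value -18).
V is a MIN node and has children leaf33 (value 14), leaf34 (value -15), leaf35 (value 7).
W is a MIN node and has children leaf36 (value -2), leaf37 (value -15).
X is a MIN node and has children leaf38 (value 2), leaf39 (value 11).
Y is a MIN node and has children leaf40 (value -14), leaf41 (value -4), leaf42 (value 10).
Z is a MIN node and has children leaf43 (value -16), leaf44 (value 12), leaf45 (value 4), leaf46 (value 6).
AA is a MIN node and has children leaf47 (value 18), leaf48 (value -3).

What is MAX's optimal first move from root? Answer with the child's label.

A

J (MIN): min(20, -11) = -11
K (MIN): min(18, 1) = 1
L (MIN): min(-10, 13, 19) = -10
M (MIN): min(20, 12, -13, -3) = -13
C (MAX): max(-11, 1, -10, -13) = 1
N (MIN): min(-2, -15, -16) = -16
P (MIN): min(-2, 14) = -2
Q (MIN): min(4, 10, -14) = -14
D (MAX): max(-16, -2, -14) = -2
A (MIN): min(1, -2) = -2
R (MIN): min(-1, 15) = -1
S (MIN): min(20, 2, -15, 16) = -15
T (MIN): min(17, 15, 12) = 12
E (MAX): max(-1, -15, 12) = 12
U (MIN): min(20, 12, 15, -18) = -18
V (MIN): min(14, -15, 7) = -15
F (MAX): max(-18, -15) = -15
W (MIN): min(-2, -15) = -15
X (MIN): min(2, 11) = 2
G (MAX): max(-15, 2) = 2
Y (MIN): min(-14, -4, 10) = -14
Z (MIN): min(-16, 12, 4, 6) = -16
AA (MIN): min(18, -3) = -3
H (MAX): max(-14, -16, -3) = -3
B (MIN): min(12, -15, 2, -3) = -15
root (MAX): max(-2, -15) = -2
MAX at root wants the highest of {A=-2, B=-15}, so chooses A.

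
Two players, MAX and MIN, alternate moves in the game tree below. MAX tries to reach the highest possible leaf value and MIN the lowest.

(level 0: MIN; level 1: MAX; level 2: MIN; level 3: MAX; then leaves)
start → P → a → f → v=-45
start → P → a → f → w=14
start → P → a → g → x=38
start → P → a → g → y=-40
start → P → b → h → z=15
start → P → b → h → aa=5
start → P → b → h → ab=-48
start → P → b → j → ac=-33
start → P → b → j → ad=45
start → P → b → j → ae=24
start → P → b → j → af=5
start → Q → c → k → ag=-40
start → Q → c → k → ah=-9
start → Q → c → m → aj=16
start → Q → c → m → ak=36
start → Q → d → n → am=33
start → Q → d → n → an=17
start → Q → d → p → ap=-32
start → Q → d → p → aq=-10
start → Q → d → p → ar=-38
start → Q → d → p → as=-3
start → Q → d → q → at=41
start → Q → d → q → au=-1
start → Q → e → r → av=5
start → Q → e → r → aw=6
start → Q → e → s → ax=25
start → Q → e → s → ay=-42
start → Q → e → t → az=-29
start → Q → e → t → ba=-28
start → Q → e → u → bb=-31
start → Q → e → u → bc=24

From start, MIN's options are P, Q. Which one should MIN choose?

Q

f (MAX): max(-45, 14) = 14
g (MAX): max(38, -40) = 38
a (MIN): min(14, 38) = 14
h (MAX): max(15, 5, -48) = 15
j (MAX): max(-33, 45, 24, 5) = 45
b (MIN): min(15, 45) = 15
P (MAX): max(14, 15) = 15
k (MAX): max(-40, -9) = -9
m (MAX): max(16, 36) = 36
c (MIN): min(-9, 36) = -9
n (MAX): max(33, 17) = 33
p (MAX): max(-32, -10, -38, -3) = -3
q (MAX): max(41, -1) = 41
d (MIN): min(33, -3, 41) = -3
r (MAX): max(5, 6) = 6
s (MAX): max(25, -42) = 25
t (MAX): max(-29, -28) = -28
u (MAX): max(-31, 24) = 24
e (MIN): min(6, 25, -28, 24) = -28
Q (MAX): max(-9, -3, -28) = -3
start (MIN): min(15, -3) = -3
MIN at start wants the lowest of {P=15, Q=-3}, so chooses Q.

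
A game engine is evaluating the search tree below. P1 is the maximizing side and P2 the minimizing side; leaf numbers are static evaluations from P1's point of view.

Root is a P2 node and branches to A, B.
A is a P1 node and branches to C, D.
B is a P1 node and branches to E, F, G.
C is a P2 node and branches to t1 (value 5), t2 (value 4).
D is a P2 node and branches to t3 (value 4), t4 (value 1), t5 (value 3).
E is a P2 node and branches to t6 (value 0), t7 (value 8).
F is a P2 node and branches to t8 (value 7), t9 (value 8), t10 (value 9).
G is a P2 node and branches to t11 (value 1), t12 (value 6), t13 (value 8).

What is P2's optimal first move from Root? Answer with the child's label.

A

C (P2): min(5, 4) = 4
D (P2): min(4, 1, 3) = 1
A (P1): max(4, 1) = 4
E (P2): min(0, 8) = 0
F (P2): min(7, 8, 9) = 7
G (P2): min(1, 6, 8) = 1
B (P1): max(0, 7, 1) = 7
Root (P2): min(4, 7) = 4
P2 at Root wants the lowest of {A=4, B=7}, so chooses A.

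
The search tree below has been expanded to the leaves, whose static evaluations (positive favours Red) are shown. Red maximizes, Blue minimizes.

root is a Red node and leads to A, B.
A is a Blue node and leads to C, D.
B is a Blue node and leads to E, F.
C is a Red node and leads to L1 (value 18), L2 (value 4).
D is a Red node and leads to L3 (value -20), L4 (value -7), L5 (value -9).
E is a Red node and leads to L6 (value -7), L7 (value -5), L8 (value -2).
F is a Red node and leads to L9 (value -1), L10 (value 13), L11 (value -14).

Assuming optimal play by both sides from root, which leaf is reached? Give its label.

L8

C (Red): max(18, 4) = 18
D (Red): max(-20, -7, -9) = -7
A (Blue): min(18, -7) = -7
E (Red): max(-7, -5, -2) = -2
F (Red): max(-1, 13, -14) = 13
B (Blue): min(-2, 13) = -2
root (Red): max(-7, -2) = -2
At root, Red picks B (highest: -2).
At B, Blue picks E (lowest: -2).
At E, Red picks L8 (highest: -2).
Terminal value -2.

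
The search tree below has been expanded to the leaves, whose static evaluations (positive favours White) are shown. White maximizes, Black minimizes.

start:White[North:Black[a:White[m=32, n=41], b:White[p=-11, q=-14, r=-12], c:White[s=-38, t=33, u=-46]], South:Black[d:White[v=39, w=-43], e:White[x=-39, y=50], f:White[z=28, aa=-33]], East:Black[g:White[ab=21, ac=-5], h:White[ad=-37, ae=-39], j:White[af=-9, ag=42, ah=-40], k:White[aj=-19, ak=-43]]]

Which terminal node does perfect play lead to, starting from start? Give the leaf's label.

z

a (White): max(32, 41) = 41
b (White): max(-11, -14, -12) = -11
c (White): max(-38, 33, -46) = 33
North (Black): min(41, -11, 33) = -11
d (White): max(39, -43) = 39
e (White): max(-39, 50) = 50
f (White): max(28, -33) = 28
South (Black): min(39, 50, 28) = 28
g (White): max(21, -5) = 21
h (White): max(-37, -39) = -37
j (White): max(-9, 42, -40) = 42
k (White): max(-19, -43) = -19
East (Black): min(21, -37, 42, -19) = -37
start (White): max(-11, 28, -37) = 28
At start, White picks South (highest: 28).
At South, Black picks f (lowest: 28).
At f, White picks z (highest: 28).
Terminal value 28.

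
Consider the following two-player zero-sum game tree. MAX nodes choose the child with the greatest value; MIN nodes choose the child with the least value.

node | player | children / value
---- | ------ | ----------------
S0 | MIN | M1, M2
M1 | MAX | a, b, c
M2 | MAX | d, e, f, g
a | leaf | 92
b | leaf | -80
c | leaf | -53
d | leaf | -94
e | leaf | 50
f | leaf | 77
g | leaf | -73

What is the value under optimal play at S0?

77

M1 (MAX): max(92, -80, -53) = 92
M2 (MAX): max(-94, 50, 77, -73) = 77
S0 (MIN): min(92, 77) = 77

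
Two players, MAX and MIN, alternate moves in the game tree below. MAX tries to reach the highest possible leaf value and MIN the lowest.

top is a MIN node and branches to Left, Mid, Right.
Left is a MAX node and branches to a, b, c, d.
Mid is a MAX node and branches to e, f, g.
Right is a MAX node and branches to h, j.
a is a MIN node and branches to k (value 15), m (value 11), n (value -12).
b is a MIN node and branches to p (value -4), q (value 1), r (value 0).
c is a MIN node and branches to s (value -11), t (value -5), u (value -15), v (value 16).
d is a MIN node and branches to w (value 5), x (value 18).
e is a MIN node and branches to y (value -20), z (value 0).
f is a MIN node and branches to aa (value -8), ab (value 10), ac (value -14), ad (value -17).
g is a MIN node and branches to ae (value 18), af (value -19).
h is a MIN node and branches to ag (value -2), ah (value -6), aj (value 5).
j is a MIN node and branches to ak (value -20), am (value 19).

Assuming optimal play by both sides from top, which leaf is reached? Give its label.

a (MIN): min(15, 11, -12) = -12
b (MIN): min(-4, 1, 0) = -4
c (MIN): min(-11, -5, -15, 16) = -15
d (MIN): min(5, 18) = 5
Left (MAX): max(-12, -4, -15, 5) = 5
e (MIN): min(-20, 0) = -20
f (MIN): min(-8, 10, -14, -17) = -17
g (MIN): min(18, -19) = -19
Mid (MAX): max(-20, -17, -19) = -17
h (MIN): min(-2, -6, 5) = -6
j (MIN): min(-20, 19) = -20
Right (MAX): max(-6, -20) = -6
top (MIN): min(5, -17, -6) = -17
At top, MIN picks Mid (lowest: -17).
At Mid, MAX picks f (highest: -17).
At f, MIN picks ad (lowest: -17).
Terminal value -17.

ad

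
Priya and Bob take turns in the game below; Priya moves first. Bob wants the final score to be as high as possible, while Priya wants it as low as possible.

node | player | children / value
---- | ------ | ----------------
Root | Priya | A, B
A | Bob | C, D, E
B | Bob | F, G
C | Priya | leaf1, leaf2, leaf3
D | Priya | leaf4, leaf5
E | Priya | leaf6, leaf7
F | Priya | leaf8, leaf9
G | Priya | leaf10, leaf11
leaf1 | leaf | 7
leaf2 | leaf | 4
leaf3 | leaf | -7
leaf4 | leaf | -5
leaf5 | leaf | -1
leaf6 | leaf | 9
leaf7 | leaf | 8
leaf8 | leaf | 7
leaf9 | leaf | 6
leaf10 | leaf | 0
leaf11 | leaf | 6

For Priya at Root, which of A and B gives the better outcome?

B

C (Priya): min(7, 4, -7) = -7
D (Priya): min(-5, -1) = -5
E (Priya): min(9, 8) = 8
A (Bob): max(-7, -5, 8) = 8
F (Priya): min(7, 6) = 6
G (Priya): min(0, 6) = 0
B (Bob): max(6, 0) = 6
Priya prefers the lower value; A=8, B=6. B is better since 6 < 8.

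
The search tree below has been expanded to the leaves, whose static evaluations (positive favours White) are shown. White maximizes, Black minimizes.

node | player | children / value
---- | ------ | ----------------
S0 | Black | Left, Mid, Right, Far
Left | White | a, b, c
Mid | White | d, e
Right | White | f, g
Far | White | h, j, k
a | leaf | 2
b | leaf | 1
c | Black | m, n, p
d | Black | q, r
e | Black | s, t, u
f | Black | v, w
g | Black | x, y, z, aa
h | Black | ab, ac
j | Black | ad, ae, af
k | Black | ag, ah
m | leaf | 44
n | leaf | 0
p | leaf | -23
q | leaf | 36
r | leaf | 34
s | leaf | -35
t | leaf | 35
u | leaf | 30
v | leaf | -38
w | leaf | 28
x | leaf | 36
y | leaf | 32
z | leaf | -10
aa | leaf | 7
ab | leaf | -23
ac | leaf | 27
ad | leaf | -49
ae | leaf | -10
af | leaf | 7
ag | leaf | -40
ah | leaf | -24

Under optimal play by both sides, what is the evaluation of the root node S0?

-23

c (Black): min(44, 0, -23) = -23
Left (White): max(2, 1, -23) = 2
d (Black): min(36, 34) = 34
e (Black): min(-35, 35, 30) = -35
Mid (White): max(34, -35) = 34
f (Black): min(-38, 28) = -38
g (Black): min(36, 32, -10, 7) = -10
Right (White): max(-38, -10) = -10
h (Black): min(-23, 27) = -23
j (Black): min(-49, -10, 7) = -49
k (Black): min(-40, -24) = -40
Far (White): max(-23, -49, -40) = -23
S0 (Black): min(2, 34, -10, -23) = -23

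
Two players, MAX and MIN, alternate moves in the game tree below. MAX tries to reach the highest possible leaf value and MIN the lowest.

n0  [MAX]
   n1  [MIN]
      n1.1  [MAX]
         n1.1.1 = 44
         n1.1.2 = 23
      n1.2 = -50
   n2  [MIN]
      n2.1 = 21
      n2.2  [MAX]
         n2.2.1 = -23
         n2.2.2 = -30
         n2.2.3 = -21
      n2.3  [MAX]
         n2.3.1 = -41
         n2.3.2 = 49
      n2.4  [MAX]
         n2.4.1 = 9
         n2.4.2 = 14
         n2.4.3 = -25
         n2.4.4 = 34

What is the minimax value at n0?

-21

n1.1 (MAX): max(44, 23) = 44
n1 (MIN): min(44, -50) = -50
n2.2 (MAX): max(-23, -30, -21) = -21
n2.3 (MAX): max(-41, 49) = 49
n2.4 (MAX): max(9, 14, -25, 34) = 34
n2 (MIN): min(21, -21, 49, 34) = -21
n0 (MAX): max(-50, -21) = -21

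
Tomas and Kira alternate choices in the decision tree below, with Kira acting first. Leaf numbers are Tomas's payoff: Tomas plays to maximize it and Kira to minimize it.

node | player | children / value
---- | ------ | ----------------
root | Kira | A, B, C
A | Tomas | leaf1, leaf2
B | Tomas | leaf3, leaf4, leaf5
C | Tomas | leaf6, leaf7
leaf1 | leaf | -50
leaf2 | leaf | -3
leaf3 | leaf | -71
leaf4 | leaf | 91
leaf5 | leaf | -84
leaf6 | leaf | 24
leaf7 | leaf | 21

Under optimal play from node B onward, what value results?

B (Tomas): max(-71, 91, -84) = 91

91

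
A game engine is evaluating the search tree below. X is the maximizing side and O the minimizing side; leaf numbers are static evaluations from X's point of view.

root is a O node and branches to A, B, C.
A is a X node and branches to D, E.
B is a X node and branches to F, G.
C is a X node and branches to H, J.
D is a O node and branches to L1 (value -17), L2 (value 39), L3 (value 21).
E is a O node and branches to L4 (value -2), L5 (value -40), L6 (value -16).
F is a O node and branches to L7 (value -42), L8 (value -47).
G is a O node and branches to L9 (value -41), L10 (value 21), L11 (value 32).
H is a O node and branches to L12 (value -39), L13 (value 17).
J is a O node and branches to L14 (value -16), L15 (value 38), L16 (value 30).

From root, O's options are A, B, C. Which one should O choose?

D (O): min(-17, 39, 21) = -17
E (O): min(-2, -40, -16) = -40
A (X): max(-17, -40) = -17
F (O): min(-42, -47) = -47
G (O): min(-41, 21, 32) = -41
B (X): max(-47, -41) = -41
H (O): min(-39, 17) = -39
J (O): min(-16, 38, 30) = -16
C (X): max(-39, -16) = -16
root (O): min(-17, -41, -16) = -41
O at root wants the lowest of {A=-17, B=-41, C=-16}, so chooses B.

B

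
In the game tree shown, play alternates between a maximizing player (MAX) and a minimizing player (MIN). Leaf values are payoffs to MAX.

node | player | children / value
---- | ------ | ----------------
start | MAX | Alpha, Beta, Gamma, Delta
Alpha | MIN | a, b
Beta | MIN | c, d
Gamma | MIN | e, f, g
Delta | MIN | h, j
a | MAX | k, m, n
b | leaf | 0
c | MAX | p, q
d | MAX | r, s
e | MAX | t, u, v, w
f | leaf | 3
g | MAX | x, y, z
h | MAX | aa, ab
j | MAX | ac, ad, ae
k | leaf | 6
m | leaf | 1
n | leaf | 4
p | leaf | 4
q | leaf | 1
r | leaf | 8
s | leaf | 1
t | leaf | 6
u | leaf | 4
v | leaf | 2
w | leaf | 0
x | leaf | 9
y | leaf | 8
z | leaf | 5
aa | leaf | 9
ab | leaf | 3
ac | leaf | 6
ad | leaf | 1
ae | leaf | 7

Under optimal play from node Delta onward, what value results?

h (MAX): max(9, 3) = 9
j (MAX): max(6, 1, 7) = 7
Delta (MIN): min(9, 7) = 7

7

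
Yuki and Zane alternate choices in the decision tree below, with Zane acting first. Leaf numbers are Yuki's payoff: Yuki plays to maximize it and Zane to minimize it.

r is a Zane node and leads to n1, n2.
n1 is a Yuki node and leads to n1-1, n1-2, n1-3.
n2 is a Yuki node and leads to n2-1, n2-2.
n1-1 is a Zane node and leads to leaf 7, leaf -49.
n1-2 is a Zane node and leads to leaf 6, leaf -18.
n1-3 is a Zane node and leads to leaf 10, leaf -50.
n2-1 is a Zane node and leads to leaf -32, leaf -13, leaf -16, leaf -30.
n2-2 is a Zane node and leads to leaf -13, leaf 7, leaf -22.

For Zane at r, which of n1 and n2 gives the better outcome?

n2

n1-1 (Zane): min(7, -49) = -49
n1-2 (Zane): min(6, -18) = -18
n1-3 (Zane): min(10, -50) = -50
n1 (Yuki): max(-49, -18, -50) = -18
n2-1 (Zane): min(-32, -13, -16, -30) = -32
n2-2 (Zane): min(-13, 7, -22) = -22
n2 (Yuki): max(-32, -22) = -22
Zane prefers the lower value; n1=-18, n2=-22. n2 is better since -22 < -18.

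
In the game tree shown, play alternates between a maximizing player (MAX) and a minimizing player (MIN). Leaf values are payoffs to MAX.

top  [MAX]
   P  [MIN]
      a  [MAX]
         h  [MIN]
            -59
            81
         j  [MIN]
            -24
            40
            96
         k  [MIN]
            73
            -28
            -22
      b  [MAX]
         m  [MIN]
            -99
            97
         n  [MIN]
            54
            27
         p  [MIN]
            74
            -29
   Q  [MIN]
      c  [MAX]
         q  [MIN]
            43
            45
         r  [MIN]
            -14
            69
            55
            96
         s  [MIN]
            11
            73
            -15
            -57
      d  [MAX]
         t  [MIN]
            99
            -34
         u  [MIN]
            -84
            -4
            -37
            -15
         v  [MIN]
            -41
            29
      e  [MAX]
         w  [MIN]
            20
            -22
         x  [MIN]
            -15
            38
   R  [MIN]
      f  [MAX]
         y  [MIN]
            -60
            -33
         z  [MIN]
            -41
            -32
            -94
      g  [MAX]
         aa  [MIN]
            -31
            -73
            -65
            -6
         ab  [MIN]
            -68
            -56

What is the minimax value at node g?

-68

aa (MIN): min(-31, -73, -65, -6) = -73
ab (MIN): min(-68, -56) = -68
g (MAX): max(-73, -68) = -68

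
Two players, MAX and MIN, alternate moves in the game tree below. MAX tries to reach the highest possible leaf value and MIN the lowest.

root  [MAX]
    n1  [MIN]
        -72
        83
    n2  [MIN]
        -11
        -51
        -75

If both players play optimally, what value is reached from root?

n1 (MIN): min(-72, 83) = -72
n2 (MIN): min(-11, -51, -75) = -75
root (MAX): max(-72, -75) = -72

-72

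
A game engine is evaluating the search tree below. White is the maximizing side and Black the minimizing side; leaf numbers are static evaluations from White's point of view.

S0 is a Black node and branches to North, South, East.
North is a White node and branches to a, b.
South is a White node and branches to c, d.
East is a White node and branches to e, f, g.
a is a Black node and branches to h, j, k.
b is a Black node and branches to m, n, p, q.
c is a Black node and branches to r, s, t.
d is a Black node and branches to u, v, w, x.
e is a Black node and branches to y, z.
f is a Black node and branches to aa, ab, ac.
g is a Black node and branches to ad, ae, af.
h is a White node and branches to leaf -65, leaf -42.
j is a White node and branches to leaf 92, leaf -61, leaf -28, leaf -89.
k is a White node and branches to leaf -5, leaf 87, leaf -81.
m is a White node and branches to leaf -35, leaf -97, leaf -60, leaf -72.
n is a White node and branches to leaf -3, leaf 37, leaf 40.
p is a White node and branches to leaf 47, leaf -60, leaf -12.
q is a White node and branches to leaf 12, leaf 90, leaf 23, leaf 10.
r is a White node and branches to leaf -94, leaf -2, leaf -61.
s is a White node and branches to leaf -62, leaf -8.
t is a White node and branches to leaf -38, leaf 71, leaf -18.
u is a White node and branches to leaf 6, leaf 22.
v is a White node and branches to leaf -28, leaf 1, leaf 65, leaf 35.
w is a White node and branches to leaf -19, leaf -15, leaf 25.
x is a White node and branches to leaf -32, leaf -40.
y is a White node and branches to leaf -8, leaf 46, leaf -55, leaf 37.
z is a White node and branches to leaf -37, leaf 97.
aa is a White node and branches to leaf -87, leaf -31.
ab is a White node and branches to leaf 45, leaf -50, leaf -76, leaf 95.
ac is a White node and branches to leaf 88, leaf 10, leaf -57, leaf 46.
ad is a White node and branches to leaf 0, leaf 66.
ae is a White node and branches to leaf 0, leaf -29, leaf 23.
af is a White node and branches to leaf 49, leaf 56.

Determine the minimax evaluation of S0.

-35

h (White): max(-65, -42) = -42
j (White): max(92, -61, -28, -89) = 92
k (White): max(-5, 87, -81) = 87
a (Black): min(-42, 92, 87) = -42
m (White): max(-35, -97, -60, -72) = -35
n (White): max(-3, 37, 40) = 40
p (White): max(47, -60, -12) = 47
q (White): max(12, 90, 23, 10) = 90
b (Black): min(-35, 40, 47, 90) = -35
North (White): max(-42, -35) = -35
r (White): max(-94, -2, -61) = -2
s (White): max(-62, -8) = -8
t (White): max(-38, 71, -18) = 71
c (Black): min(-2, -8, 71) = -8
u (White): max(6, 22) = 22
v (White): max(-28, 1, 65, 35) = 65
w (White): max(-19, -15, 25) = 25
x (White): max(-32, -40) = -32
d (Black): min(22, 65, 25, -32) = -32
South (White): max(-8, -32) = -8
y (White): max(-8, 46, -55, 37) = 46
z (White): max(-37, 97) = 97
e (Black): min(46, 97) = 46
aa (White): max(-87, -31) = -31
ab (White): max(45, -50, -76, 95) = 95
ac (White): max(88, 10, -57, 46) = 88
f (Black): min(-31, 95, 88) = -31
ad (White): max(0, 66) = 66
ae (White): max(0, -29, 23) = 23
af (White): max(49, 56) = 56
g (Black): min(66, 23, 56) = 23
East (White): max(46, -31, 23) = 46
S0 (Black): min(-35, -8, 46) = -35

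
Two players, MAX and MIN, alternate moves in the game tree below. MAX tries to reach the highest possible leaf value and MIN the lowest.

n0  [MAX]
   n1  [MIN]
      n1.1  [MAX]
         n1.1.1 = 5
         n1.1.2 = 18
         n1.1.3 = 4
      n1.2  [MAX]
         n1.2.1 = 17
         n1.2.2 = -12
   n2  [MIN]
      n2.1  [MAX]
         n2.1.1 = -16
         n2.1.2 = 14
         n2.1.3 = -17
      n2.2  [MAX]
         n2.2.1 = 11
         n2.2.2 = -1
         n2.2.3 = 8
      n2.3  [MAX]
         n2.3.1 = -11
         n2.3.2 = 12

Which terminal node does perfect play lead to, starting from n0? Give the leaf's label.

n1.1 (MAX): max(5, 18, 4) = 18
n1.2 (MAX): max(17, -12) = 17
n1 (MIN): min(18, 17) = 17
n2.1 (MAX): max(-16, 14, -17) = 14
n2.2 (MAX): max(11, -1, 8) = 11
n2.3 (MAX): max(-11, 12) = 12
n2 (MIN): min(14, 11, 12) = 11
n0 (MAX): max(17, 11) = 17
At n0, MAX picks n1 (highest: 17).
At n1, MIN picks n1.2 (lowest: 17).
At n1.2, MAX picks n1.2.1 (highest: 17).
Terminal value 17.

n1.2.1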